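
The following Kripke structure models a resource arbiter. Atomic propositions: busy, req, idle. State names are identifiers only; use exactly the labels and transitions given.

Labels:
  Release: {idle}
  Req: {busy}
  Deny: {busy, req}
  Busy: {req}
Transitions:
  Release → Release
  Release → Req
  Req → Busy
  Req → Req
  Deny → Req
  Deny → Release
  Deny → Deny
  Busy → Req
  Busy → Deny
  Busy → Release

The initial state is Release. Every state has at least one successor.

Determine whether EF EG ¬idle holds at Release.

Satisfied

States satisfying EG ¬idle: {Req, Deny, Busy}.
States satisfying EF EG ¬idle: {Release, Req, Deny, Busy}.
Some path from Release reaches a state where EG ¬idle holds.
Release ∈ Sat(EF EG ¬idle).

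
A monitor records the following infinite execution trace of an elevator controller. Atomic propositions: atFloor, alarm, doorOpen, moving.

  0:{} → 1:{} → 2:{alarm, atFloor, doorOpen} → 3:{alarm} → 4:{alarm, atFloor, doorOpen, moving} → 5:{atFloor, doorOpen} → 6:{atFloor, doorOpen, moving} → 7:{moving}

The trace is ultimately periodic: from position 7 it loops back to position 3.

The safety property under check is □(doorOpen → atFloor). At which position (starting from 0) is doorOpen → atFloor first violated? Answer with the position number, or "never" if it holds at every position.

doorOpen → atFloor holds at every position 0..7, and those are all the positions the trace ever visits, so the invariant □(doorOpen → atFloor) is never violated.

never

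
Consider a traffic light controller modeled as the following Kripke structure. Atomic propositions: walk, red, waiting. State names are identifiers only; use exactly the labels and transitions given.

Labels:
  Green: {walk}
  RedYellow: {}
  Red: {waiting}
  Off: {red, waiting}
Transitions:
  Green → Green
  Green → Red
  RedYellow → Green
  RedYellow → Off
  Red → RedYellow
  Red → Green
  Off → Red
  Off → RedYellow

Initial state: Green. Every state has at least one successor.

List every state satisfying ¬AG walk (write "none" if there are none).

States satisfying walk: {Green}.
States satisfying AG walk: ∅.
States satisfying ¬AG walk: {Green, RedYellow, Red, Off}.

{Green, RedYellow, Red, Off}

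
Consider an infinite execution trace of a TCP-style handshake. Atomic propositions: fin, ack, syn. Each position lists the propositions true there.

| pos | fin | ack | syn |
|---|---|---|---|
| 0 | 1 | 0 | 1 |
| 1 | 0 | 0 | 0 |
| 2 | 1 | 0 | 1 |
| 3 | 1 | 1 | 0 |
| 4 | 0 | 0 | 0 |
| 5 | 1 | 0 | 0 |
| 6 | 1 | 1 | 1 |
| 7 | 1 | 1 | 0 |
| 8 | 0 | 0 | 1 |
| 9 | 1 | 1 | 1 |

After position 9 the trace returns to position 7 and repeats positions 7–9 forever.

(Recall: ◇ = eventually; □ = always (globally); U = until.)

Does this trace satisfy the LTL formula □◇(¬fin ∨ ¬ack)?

◇(¬fin ∨ ¬ack) holds at every position 0..9, and those are all positions ever visited, so □◇(¬fin ∨ ¬ack) holds.

Holds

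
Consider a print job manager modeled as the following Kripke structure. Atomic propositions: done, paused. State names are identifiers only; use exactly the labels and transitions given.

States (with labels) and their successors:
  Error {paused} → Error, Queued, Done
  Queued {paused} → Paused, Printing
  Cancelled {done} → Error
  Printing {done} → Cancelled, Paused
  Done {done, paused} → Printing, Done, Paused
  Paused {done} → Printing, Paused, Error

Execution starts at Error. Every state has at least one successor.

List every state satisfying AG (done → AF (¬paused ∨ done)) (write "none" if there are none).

States satisfying done → AF (¬paused ∨ done): {Error, Queued, Cancelled, Printing, Done, Paused}.
States satisfying AG (done → AF (¬paused ∨ done)): {Error, Queued, Cancelled, Printing, Done, Paused}.

{Error, Queued, Cancelled, Printing, Done, Paused}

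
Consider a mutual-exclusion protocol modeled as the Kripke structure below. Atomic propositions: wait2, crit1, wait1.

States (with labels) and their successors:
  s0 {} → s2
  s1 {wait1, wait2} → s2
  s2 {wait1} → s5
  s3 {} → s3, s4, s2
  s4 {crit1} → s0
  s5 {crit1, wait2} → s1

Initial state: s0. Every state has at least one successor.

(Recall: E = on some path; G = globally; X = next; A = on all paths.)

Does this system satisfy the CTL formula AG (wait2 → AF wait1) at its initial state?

States satisfying wait2 → AF wait1: {s0, s1, s2, s3, s4, s5}.
States satisfying AG (wait2 → AF wait1): {s0, s1, s2, s3, s4, s5}.
Every state reachable from s0 satisfies wait2 → AF wait1.
s0 ∈ Sat(AG (wait2 → AF wait1)).

Yes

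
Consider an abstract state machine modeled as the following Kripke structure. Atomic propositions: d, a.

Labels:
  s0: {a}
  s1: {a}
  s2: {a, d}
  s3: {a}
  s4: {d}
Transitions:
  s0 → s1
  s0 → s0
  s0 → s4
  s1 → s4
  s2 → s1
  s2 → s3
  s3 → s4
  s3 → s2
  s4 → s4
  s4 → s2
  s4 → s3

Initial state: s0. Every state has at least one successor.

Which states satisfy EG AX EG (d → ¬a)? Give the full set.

States satisfying AX EG (d → ¬a): {s0, s1, s2}.
States satisfying EG AX EG (d → ¬a): {s0}.

{s0}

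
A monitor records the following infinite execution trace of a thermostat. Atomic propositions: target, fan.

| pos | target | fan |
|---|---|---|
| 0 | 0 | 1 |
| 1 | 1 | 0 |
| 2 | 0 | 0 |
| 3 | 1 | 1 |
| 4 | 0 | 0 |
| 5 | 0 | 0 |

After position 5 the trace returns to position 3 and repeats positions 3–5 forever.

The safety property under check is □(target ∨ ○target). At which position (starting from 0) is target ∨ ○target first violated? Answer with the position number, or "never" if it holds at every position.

4

Check target ∨ ○target at each position in order: 0 ✓, 1 ✓, 2 ✓, 3 ✓.
At position 4 the labels are {} and the next position 5 has {}, so target ∨ ○target is false there. This is the first violation.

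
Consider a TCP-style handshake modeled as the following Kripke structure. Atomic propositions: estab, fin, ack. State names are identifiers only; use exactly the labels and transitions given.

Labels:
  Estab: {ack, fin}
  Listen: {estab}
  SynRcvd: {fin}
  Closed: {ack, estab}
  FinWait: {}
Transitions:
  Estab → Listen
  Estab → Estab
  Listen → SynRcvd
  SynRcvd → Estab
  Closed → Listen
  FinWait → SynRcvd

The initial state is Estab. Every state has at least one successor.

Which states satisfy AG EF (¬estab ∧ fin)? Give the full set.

States satisfying EF (¬estab ∧ fin): {Estab, Listen, SynRcvd, Closed, FinWait}.
States satisfying AG EF (¬estab ∧ fin): {Estab, Listen, SynRcvd, Closed, FinWait}.

{Estab, Listen, SynRcvd, Closed, FinWait}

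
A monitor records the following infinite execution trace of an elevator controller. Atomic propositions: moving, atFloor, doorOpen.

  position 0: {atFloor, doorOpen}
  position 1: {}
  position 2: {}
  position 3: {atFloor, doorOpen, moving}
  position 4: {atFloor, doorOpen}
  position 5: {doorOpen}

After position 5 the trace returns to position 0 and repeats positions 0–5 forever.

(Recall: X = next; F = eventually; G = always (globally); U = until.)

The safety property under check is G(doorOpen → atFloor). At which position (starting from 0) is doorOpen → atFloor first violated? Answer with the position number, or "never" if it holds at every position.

5

Check doorOpen → atFloor at each position in order: 0 ✓, 1 ✓, 2 ✓, 3 ✓, 4 ✓.
At position 5 the labels are {doorOpen}, so doorOpen → atFloor is false there. This is the first violation.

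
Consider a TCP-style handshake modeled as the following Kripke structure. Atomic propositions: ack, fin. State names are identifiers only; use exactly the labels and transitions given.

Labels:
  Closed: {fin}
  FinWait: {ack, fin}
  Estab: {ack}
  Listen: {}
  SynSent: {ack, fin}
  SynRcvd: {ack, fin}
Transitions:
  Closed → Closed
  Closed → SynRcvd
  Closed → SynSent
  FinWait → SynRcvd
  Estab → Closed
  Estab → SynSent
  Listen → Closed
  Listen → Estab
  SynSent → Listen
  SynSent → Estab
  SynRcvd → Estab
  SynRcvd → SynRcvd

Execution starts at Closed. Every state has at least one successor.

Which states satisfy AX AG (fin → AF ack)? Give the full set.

none

States satisfying AG (fin → AF ack): ∅.
States satisfying AX AG (fin → AF ack): ∅.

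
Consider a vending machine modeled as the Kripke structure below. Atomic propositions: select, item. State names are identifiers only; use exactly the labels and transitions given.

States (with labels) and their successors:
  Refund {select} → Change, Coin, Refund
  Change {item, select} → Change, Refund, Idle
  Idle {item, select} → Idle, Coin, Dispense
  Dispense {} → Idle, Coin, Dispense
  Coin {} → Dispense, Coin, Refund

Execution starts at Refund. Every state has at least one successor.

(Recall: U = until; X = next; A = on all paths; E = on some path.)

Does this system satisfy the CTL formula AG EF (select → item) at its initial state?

Holds

States satisfying EF (select → item): {Refund, Change, Idle, Dispense, Coin}.
States satisfying AG EF (select → item): {Refund, Change, Idle, Dispense, Coin}.
Every state reachable from Refund satisfies EF (select → item).
Refund ∈ Sat(AG EF (select → item)).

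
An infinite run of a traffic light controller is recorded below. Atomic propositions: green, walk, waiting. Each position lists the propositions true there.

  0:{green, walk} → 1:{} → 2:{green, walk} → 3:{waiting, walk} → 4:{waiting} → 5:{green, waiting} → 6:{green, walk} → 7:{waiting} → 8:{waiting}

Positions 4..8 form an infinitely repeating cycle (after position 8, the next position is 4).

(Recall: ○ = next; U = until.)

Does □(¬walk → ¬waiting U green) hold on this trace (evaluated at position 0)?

Violated

¬walk → ¬waiting U green must hold at every position from 0 onward. It fails at position 4, so □(¬walk → ¬waiting U green) is false.
Positions where ¬walk holds: 1, 4, 5, 7, 8.
Check ¬waiting U green at each: 1→ok, 4→fails, 5→ok, 7→fails, 8→fails.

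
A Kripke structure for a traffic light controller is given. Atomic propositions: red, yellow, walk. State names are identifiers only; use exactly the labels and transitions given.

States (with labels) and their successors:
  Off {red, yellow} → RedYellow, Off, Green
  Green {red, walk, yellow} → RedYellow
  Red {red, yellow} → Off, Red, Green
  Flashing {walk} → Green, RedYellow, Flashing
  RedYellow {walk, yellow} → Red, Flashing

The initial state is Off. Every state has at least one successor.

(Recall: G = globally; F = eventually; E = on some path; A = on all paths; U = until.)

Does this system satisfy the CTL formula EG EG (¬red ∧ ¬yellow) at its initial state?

States satisfying EG (¬red ∧ ¬yellow): {Flashing}.
States satisfying EG EG (¬red ∧ ¬yellow): {Flashing}.
No suitable path/successor from Off witnesses the formula.
Off ∉ Sat(EG EG (¬red ∧ ¬yellow)).

Violated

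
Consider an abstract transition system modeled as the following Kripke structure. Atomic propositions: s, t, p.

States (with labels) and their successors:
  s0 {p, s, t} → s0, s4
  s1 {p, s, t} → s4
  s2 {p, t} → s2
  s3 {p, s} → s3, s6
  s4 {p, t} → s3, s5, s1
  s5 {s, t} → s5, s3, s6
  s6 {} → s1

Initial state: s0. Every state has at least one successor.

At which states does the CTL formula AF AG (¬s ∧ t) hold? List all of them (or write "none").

{s2}

States satisfying AG (¬s ∧ t): {s2}.
States satisfying AF AG (¬s ∧ t): {s2}.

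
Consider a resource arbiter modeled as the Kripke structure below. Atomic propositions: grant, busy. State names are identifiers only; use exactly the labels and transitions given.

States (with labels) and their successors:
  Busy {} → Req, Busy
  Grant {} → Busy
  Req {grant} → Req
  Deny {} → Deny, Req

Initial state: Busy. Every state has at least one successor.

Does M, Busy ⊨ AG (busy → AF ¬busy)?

States satisfying busy → AF ¬busy: {Busy, Grant, Req, Deny}.
States satisfying AG (busy → AF ¬busy): {Busy, Grant, Req, Deny}.
Every state reachable from Busy satisfies busy → AF ¬busy.
Busy ∈ Sat(AG (busy → AF ¬busy)).

Holds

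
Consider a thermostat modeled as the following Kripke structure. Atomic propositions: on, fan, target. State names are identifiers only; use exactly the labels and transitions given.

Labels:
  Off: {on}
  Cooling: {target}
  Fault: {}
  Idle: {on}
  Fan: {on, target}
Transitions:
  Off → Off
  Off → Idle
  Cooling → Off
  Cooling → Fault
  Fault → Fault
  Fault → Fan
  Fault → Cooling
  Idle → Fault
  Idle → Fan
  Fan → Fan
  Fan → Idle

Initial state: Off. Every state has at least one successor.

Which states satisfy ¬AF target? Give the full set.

{Off, Fault, Idle}

States satisfying target: {Cooling, Fan}.
States satisfying AF target: {Cooling, Fan}.
States satisfying ¬AF target: {Off, Fault, Idle}.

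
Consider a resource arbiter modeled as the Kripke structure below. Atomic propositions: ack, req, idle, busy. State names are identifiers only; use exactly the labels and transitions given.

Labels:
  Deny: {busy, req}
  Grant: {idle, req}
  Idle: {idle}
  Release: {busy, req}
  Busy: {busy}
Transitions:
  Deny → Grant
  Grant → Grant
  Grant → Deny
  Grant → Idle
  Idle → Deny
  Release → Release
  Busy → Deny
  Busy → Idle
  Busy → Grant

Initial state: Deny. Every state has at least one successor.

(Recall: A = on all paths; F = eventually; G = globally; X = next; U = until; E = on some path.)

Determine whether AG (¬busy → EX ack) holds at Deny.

States satisfying ¬busy → EX ack: {Deny, Release, Busy}.
States satisfying AG (¬busy → EX ack): {Release}.
Grant is reachable from Deny and violates ¬busy → EX ack, so AG fails at Deny.
Deny ∉ Sat(AG (¬busy → EX ack)).

No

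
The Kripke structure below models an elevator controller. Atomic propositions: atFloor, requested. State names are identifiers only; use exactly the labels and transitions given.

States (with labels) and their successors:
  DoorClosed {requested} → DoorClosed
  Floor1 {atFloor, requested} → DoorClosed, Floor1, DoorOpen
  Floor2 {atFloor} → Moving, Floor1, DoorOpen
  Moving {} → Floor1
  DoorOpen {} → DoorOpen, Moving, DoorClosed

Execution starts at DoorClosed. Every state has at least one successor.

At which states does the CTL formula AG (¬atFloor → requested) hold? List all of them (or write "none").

States satisfying ¬atFloor → requested: {DoorClosed, Floor1, Floor2}.
States satisfying AG (¬atFloor → requested): {DoorClosed}.

{DoorClosed}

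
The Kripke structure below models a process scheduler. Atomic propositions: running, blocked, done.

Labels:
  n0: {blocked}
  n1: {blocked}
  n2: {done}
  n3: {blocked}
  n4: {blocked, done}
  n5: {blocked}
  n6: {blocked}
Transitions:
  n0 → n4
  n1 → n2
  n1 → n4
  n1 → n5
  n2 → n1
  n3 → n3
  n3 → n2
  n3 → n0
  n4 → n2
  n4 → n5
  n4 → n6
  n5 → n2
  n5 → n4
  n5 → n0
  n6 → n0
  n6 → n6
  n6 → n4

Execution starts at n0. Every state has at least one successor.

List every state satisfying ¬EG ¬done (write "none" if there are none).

{n0, n1, n2, n4, n5}

States satisfying ¬done: {n0, n1, n3, n5, n6}.
States satisfying EG ¬done: {n3, n6}.
States satisfying ¬EG ¬done: {n0, n1, n2, n4, n5}.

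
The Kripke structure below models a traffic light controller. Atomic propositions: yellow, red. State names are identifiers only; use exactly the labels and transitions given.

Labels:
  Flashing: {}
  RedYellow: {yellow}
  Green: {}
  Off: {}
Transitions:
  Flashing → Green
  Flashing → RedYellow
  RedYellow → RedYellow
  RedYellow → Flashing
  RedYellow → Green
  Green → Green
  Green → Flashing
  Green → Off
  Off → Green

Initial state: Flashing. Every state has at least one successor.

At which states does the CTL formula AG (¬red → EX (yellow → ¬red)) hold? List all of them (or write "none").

{Flashing, RedYellow, Green, Off}

States satisfying ¬red → EX (yellow → ¬red): {Flashing, RedYellow, Green, Off}.
States satisfying AG (¬red → EX (yellow → ¬red)): {Flashing, RedYellow, Green, Off}.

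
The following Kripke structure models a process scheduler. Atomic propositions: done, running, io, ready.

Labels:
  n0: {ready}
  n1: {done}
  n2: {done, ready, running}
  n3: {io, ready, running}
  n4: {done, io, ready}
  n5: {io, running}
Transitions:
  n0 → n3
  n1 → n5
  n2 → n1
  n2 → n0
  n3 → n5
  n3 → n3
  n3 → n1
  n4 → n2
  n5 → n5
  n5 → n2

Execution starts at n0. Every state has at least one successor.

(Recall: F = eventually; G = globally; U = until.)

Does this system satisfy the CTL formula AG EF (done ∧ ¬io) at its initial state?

States satisfying EF (done ∧ ¬io): {n0, n1, n2, n3, n4, n5}.
States satisfying AG EF (done ∧ ¬io): {n0, n1, n2, n3, n4, n5}.
Every state reachable from n0 satisfies EF (done ∧ ¬io).
n0 ∈ Sat(AG EF (done ∧ ¬io)).

Satisfied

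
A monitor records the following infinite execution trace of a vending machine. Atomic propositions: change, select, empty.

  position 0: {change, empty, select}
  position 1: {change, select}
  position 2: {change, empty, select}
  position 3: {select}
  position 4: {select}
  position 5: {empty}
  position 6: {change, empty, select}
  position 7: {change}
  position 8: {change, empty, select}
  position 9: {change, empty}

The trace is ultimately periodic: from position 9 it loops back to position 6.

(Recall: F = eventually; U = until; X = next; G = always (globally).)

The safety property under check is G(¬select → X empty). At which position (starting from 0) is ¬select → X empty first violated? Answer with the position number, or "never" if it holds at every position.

never

¬select → X empty holds at every position 0..9, and those are all the positions the trace ever visits, so the invariant G(¬select → X empty) is never violated.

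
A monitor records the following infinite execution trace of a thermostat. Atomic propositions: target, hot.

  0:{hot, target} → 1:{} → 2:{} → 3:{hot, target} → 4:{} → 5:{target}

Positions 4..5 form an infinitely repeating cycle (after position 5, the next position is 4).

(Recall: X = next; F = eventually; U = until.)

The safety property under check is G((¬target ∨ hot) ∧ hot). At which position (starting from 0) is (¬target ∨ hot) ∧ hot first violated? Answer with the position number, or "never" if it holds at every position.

1

Check (¬target ∨ hot) ∧ hot at each position in order: 0 ✓.
At position 1 the labels are {}, so (¬target ∨ hot) ∧ hot is false there. This is the first violation.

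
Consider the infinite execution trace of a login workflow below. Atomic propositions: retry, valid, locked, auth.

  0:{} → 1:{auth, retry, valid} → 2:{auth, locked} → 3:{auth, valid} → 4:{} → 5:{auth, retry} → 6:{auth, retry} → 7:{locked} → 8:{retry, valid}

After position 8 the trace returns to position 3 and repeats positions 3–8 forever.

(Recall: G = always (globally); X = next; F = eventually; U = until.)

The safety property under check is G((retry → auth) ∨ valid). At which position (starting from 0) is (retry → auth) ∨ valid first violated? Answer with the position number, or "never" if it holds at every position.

(retry → auth) ∨ valid holds at every position 0..8, and those are all the positions the trace ever visits, so the invariant G((retry → auth) ∨ valid) is never violated.

never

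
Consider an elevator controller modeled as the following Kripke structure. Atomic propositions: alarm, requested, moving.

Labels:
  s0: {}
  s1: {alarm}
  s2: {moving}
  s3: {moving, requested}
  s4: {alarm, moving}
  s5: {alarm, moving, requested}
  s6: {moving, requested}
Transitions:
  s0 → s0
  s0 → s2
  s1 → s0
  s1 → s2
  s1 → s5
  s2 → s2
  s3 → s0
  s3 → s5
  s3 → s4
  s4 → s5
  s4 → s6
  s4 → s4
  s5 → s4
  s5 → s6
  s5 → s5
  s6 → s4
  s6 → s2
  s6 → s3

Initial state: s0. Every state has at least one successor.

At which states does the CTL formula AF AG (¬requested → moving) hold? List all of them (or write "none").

{s2}

States satisfying AG (¬requested → moving): {s2}.
States satisfying AF AG (¬requested → moving): {s2}.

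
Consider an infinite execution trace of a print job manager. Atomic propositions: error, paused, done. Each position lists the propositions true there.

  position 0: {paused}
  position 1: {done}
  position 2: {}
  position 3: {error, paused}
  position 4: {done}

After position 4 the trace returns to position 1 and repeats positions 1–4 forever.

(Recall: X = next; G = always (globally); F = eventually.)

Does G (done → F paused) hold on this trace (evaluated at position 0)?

Yes

done → F paused holds at every position 0..4, and those are all positions ever visited, so G (done → F paused) holds.
Positions where done holds: 1, 4.
Check F paused at each: 1→ok, 4→ok.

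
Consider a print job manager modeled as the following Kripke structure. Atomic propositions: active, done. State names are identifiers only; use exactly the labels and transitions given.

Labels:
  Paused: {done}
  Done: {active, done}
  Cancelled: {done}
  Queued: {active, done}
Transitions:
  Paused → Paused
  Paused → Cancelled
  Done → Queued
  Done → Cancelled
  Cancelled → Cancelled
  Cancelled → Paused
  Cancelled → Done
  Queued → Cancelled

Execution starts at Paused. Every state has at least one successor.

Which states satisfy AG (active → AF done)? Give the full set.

{Paused, Done, Cancelled, Queued}

States satisfying active → AF done: {Paused, Done, Cancelled, Queued}.
States satisfying AG (active → AF done): {Paused, Done, Cancelled, Queued}.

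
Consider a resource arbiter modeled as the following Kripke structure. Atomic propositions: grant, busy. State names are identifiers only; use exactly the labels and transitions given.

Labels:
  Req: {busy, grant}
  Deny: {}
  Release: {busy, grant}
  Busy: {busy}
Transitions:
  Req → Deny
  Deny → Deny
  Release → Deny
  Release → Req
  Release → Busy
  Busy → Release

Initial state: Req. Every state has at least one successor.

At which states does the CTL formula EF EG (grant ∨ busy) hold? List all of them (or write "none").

States satisfying EG (grant ∨ busy): {Release, Busy}.
States satisfying EF EG (grant ∨ busy): {Release, Busy}.

{Release, Busy}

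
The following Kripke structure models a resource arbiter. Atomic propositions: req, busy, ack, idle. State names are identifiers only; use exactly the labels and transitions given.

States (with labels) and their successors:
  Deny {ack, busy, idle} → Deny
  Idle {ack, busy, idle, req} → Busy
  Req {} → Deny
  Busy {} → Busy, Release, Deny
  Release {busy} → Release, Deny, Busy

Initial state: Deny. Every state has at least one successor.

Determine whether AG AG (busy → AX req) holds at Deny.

States satisfying AG (busy → AX req): ∅.
States satisfying AG AG (busy → AX req): ∅.
Deny is reachable from Deny and violates AG (busy → AX req), so AG fails at Deny.
Deny ∉ Sat(AG AG (busy → AX req)).

Violated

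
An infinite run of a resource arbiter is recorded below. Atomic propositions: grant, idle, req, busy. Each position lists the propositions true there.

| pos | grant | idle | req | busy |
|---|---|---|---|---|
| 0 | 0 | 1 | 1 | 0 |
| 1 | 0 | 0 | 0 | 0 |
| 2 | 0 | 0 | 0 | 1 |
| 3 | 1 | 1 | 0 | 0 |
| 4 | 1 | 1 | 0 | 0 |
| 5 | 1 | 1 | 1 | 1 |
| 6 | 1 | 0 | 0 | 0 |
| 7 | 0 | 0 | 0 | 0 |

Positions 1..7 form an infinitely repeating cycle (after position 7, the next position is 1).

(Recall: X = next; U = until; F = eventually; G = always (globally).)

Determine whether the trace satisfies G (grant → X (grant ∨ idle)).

grant → X (grant ∨ idle) must hold at every position from 0 onward. It fails at position 6, so G (grant → X (grant ∨ idle)) is false.
Positions where grant holds: 3, 4, 5, 6.
Check X (grant ∨ idle) at each: 3→ok, 4→ok, 5→ok, 6→fails.

No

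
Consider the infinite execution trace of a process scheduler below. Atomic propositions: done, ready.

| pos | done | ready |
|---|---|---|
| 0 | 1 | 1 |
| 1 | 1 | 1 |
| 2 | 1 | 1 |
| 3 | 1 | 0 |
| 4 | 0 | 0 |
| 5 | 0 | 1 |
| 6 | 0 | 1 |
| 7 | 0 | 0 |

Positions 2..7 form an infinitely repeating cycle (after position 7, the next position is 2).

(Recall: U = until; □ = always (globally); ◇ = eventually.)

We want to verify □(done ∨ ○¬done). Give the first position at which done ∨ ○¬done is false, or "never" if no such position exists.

7

Check done ∨ ○¬done at each position in order: 0 ✓, 1 ✓, 2 ✓, 3 ✓, 4 ✓, 5 ✓, 6 ✓.
At position 7 the labels are {} and the next position 2 has {done, ready}, so done ∨ ○¬done is false there. This is the first violation.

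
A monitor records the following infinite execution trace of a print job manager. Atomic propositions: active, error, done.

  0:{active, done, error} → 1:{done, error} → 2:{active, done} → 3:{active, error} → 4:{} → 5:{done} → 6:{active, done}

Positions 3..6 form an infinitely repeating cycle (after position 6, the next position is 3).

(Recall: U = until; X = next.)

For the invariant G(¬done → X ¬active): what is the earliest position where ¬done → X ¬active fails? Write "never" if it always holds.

never

¬done → X ¬active holds at every position 0..6, and those are all the positions the trace ever visits, so the invariant G(¬done → X ¬active) is never violated.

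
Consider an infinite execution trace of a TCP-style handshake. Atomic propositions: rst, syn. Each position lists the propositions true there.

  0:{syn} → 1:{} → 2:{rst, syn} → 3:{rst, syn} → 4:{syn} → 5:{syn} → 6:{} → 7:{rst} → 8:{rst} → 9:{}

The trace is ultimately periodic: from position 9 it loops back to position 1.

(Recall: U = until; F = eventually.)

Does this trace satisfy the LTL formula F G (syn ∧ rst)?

Violated

G (syn ∧ rst) is false at every position 0..9, so it never becomes true and F G (syn ∧ rst) fails.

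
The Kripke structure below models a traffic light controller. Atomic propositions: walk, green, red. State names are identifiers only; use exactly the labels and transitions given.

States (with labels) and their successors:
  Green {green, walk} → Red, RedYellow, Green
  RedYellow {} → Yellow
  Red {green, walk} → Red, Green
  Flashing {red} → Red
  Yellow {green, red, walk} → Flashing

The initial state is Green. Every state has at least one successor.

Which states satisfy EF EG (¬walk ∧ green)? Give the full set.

none

States satisfying EG (¬walk ∧ green): ∅.
States satisfying EF EG (¬walk ∧ green): ∅.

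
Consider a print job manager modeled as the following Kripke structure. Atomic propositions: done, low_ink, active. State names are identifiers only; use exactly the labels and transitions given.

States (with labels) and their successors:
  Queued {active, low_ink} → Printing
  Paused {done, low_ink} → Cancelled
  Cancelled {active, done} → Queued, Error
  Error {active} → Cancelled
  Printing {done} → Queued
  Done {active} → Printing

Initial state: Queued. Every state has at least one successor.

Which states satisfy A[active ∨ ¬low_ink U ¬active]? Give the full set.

States satisfying active ∨ ¬low_ink: {Queued, Cancelled, Error, Printing, Done}.
States satisfying ¬active: {Paused, Printing}.
States satisfying A[active ∨ ¬low_ink U ¬active]: {Queued, Paused, Printing, Done}.

{Queued, Paused, Printing, Done}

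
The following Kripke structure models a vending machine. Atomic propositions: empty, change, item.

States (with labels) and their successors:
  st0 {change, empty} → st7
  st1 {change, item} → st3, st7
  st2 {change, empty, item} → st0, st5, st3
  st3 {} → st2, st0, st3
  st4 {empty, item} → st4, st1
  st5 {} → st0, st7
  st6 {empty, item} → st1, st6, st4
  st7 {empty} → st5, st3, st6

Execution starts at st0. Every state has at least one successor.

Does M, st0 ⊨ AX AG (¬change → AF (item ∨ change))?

States satisfying AG (¬change → AF (item ∨ change)): ∅.
States satisfying AX AG (¬change → AF (item ∨ change)): ∅.
st0 ∉ Sat(AX AG (¬change → AF (item ∨ change))).

Does not hold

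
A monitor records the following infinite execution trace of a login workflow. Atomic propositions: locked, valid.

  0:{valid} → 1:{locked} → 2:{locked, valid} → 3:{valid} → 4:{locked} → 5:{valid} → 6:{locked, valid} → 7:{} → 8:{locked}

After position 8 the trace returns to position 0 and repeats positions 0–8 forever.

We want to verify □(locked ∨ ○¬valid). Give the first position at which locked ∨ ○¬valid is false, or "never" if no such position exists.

Check locked ∨ ○¬valid at each position in order: 0 ✓, 1 ✓, 2 ✓, 3 ✓, 4 ✓.
At position 5 the labels are {valid} and the next position 6 has {locked, valid}, so locked ∨ ○¬valid is false there. This is the first violation.

5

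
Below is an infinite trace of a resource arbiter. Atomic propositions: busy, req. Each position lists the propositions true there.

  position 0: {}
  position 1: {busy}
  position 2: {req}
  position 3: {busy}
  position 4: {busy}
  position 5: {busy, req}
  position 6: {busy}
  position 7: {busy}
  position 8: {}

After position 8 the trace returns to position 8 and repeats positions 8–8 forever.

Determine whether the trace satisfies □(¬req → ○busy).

¬req → ○busy must hold at every position from 0 onward. It fails at position 1, so □(¬req → ○busy) is false.
Positions where ¬req holds: 0, 1, 3, 4, 6, 7, 8.
Check ○busy at each: 0→ok, 1→fails, 3→ok, 4→ok, 6→ok, 7→fails, 8→fails.

Violated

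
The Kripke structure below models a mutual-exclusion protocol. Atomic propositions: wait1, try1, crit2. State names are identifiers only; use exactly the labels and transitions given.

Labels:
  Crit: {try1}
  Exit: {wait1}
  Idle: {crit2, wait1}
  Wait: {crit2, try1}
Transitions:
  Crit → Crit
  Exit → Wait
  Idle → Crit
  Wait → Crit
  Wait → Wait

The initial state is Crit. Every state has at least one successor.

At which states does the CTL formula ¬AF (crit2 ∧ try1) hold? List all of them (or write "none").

{Crit, Idle}

States satisfying crit2 ∧ try1: {Wait}.
States satisfying AF (crit2 ∧ try1): {Exit, Wait}.
States satisfying ¬AF (crit2 ∧ try1): {Crit, Idle}.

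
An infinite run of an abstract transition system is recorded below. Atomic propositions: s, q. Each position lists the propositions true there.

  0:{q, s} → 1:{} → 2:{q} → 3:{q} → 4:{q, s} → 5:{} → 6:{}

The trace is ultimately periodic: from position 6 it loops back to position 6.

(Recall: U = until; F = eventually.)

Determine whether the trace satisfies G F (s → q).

Yes

F (s → q) holds at every position 0..6, and those are all positions ever visited, so G F (s → q) holds.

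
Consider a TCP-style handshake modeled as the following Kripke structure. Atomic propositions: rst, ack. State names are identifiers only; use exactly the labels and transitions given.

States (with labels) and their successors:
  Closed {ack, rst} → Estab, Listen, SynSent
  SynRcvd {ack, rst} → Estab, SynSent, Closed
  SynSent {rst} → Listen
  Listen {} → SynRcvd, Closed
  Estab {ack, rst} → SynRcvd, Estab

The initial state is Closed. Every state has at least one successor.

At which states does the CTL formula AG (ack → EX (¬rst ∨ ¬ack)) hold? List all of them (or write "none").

none

States satisfying ack → EX (¬rst ∨ ¬ack): {Closed, SynRcvd, SynSent, Listen}.
States satisfying AG (ack → EX (¬rst ∨ ¬ack)): ∅.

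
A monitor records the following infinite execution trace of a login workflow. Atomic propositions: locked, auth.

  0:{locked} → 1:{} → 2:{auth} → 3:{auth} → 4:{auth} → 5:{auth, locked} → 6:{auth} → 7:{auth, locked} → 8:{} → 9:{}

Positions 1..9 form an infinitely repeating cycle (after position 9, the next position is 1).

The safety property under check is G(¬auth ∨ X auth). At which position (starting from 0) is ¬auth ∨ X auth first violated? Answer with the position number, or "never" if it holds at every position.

7

Check ¬auth ∨ X auth at each position in order: 0 ✓, 1 ✓, 2 ✓, 3 ✓, 4 ✓, 5 ✓, 6 ✓.
At position 7 the labels are {auth, locked} and the next position 8 has {}, so ¬auth ∨ X auth is false there. This is the first violation.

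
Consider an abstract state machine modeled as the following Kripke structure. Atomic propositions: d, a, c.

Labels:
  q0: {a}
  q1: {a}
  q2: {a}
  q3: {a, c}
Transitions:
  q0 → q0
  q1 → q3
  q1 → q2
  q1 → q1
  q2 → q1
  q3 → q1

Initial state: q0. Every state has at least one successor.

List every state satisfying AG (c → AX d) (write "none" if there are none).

{q0}

States satisfying c → AX d: {q0, q1, q2}.
States satisfying AG (c → AX d): {q0}.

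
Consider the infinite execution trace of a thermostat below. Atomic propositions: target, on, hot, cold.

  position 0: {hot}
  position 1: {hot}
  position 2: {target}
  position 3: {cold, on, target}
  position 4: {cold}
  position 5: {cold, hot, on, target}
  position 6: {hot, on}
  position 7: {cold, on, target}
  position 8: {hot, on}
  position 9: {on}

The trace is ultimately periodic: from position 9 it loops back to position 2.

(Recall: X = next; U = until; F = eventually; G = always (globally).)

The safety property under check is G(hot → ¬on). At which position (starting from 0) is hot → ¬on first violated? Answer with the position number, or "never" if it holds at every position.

5

Check hot → ¬on at each position in order: 0 ✓, 1 ✓, 2 ✓, 3 ✓, 4 ✓.
At position 5 the labels are {cold, hot, on, target}, so hot → ¬on is false there. This is the first violation.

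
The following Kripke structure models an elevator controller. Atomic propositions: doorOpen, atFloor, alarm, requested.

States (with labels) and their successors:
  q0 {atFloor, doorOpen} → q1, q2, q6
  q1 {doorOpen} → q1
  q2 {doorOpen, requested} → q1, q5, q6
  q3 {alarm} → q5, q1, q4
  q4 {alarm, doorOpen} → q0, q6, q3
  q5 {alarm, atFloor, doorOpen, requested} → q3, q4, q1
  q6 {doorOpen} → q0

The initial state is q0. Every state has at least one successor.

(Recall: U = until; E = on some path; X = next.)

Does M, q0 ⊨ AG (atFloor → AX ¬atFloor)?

States satisfying atFloor → AX ¬atFloor: {q0, q1, q2, q3, q4, q5, q6}.
States satisfying AG (atFloor → AX ¬atFloor): {q0, q1, q2, q3, q4, q5, q6}.
Every state reachable from q0 satisfies atFloor → AX ¬atFloor.
q0 ∈ Sat(AG (atFloor → AX ¬atFloor)).

Yes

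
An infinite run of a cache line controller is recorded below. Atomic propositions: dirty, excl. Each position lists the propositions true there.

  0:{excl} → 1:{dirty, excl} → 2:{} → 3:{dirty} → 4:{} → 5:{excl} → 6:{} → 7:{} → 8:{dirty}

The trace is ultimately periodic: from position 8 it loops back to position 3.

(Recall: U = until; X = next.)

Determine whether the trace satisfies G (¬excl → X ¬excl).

¬excl → X ¬excl must hold at every position from 0 onward. It fails at position 4, so G (¬excl → X ¬excl) is false.
Positions where ¬excl holds: 2, 3, 4, 6, 7, 8.
Check X ¬excl at each: 2→ok, 3→ok, 4→fails, 6→ok, 7→ok, 8→ok.

Does not hold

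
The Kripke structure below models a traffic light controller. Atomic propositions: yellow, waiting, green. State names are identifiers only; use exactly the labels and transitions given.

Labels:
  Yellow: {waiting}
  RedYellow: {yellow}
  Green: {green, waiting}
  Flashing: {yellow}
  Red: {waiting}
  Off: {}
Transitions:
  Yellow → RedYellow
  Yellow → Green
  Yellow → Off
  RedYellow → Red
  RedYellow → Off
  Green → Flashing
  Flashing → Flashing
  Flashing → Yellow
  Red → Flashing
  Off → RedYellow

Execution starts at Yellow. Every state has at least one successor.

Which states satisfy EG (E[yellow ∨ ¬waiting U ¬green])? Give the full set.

{Yellow, RedYellow, Flashing, Red, Off}

States satisfying E[yellow ∨ ¬waiting U ¬green]: {Yellow, RedYellow, Flashing, Red, Off}.
States satisfying EG (E[yellow ∨ ¬waiting U ¬green]): {Yellow, RedYellow, Flashing, Red, Off}.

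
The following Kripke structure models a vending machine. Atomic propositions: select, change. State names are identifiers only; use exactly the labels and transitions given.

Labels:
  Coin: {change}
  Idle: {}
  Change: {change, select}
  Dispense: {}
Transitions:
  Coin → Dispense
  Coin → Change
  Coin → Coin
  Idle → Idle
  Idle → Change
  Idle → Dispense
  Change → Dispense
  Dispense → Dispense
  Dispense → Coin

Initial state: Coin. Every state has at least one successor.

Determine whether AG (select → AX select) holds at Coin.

Does not hold

States satisfying select → AX select: {Coin, Idle, Dispense}.
States satisfying AG (select → AX select): ∅.
Change is reachable from Coin and violates select → AX select, so AG fails at Coin.
Coin ∉ Sat(AG (select → AX select)).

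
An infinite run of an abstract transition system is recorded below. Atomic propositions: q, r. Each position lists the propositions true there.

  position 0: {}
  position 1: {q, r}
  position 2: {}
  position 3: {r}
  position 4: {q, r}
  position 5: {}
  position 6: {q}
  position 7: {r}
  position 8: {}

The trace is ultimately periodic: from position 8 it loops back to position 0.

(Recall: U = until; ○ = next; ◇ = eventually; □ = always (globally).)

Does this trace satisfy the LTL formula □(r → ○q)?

No

r → ○q must hold at every position from 0 onward. It fails at position 1, so □(r → ○q) is false.
Positions where r holds: 1, 3, 4, 7.
Check ○q at each: 1→fails, 3→ok, 4→fails, 7→fails.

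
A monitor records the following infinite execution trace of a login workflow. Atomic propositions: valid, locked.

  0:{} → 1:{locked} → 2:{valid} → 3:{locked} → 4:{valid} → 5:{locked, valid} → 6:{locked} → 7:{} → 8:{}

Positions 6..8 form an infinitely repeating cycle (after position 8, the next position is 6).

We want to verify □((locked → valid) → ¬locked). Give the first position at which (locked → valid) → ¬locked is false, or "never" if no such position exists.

Check (locked → valid) → ¬locked at each position in order: 0 ✓, 1 ✓, 2 ✓, 3 ✓, 4 ✓.
At position 5 the labels are {locked, valid}, so (locked → valid) → ¬locked is false there. This is the first violation.

5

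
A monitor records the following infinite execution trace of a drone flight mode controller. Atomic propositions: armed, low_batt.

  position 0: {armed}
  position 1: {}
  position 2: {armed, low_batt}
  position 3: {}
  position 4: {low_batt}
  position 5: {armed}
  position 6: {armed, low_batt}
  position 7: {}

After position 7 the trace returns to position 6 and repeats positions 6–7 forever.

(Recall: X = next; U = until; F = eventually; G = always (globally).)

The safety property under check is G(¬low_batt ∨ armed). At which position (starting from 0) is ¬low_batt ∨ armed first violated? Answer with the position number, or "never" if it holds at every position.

4

Check ¬low_batt ∨ armed at each position in order: 0 ✓, 1 ✓, 2 ✓, 3 ✓.
At position 4 the labels are {low_batt}, so ¬low_batt ∨ armed is false there. This is the first violation.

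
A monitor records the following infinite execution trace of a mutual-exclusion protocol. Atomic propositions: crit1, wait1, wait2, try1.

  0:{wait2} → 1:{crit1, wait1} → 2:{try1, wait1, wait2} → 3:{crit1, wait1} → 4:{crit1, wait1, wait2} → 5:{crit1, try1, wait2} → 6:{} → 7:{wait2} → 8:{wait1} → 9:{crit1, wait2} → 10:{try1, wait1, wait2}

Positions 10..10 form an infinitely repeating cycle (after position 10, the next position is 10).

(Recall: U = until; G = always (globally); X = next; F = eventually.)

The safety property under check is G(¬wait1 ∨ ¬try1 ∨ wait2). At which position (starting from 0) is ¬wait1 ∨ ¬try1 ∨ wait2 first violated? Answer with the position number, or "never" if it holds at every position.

¬wait1 ∨ ¬try1 ∨ wait2 holds at every position 0..10, and those are all the positions the trace ever visits, so the invariant G(¬wait1 ∨ ¬try1 ∨ wait2) is never violated.

never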